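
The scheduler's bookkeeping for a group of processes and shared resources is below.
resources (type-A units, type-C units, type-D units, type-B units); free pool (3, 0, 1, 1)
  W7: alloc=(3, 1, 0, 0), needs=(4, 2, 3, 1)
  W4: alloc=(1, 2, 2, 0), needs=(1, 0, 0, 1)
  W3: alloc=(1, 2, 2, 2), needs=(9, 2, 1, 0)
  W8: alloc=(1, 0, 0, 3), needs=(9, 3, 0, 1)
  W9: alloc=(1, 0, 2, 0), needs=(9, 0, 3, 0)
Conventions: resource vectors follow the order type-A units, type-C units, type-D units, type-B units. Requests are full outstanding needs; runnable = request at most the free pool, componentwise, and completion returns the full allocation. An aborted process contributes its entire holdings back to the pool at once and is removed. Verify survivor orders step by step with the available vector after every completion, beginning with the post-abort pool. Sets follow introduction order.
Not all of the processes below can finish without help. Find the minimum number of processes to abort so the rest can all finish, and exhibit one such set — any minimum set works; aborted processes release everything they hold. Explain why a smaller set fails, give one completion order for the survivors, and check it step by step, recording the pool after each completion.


Abort W3 and W8.
Key observation: no ordering could ever have run W9 before the abort of W3 and W8; with (2, 2, 2, 5) back in the pool it fits at step 3.
Minimality, checking each single-abort alternative: W7 alone leaves W3 blocked (short on type-A units); W4 alone leaves W3 blocked (short on type-A units); W3 alone leaves W8 blocked (short on type-A units); W8 alone leaves W3 blocked (short on type-A units); W9 alone leaves W3 blocked (short on type-A units).
Survivors finish in the order: W7, W4, W9. Verifying each step (pool after the aborts first):
  pool = (5, 2, 3, 6)
  run W7 (needs (4, 2, 3, 1), free (5, 2, 3, 6)); after release of (3, 1, 0, 0) the pool is (8, 3, 3, 6)
  run W4 (needs (1, 0, 0, 1), free (8, 3, 3, 6)); after release of (1, 2, 2, 0) the pool is (9, 5, 5, 6)
  run W9 (needs (9, 0, 3, 0), free (9, 5, 5, 6)); after release of (1, 0, 2, 0) the pool is (10, 5, 7, 6)


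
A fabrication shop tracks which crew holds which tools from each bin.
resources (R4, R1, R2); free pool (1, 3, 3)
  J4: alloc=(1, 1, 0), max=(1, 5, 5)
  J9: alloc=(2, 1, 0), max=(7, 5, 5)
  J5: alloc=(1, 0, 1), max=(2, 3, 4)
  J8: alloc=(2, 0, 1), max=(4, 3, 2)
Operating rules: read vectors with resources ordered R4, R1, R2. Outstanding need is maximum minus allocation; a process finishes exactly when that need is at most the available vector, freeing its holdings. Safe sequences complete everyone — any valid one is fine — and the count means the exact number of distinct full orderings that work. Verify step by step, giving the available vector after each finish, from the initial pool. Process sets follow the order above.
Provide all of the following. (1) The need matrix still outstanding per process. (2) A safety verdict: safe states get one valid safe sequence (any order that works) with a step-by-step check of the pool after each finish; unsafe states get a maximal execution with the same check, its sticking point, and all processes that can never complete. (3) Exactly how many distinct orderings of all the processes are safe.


(1) Remaining need (order R4, R1, R2):
  J4: (0, 4, 5)
  J9: (5, 4, 5)
  J5: (1, 3, 3)
  J8: (2, 3, 1)
(2) The state is UNSAFE.
Key observation: after J5, J8 complete, (4, 3, 5) is the best the pool ever gets, yet each leftover process wants more R1.
The run J5, J8 cannot be extended any further. Check, step by step:
  pool = (1, 3, 3)
  J5 needs (1, 3, 3) <= (1, 3, 3) -> finishes; pool += (1, 0, 1) = (2, 3, 4)
  J8 needs (2, 3, 1) <= (2, 3, 4) -> finishes; pool += (2, 0, 1) = (4, 3, 5)
  blocked: J4 wants (0, 4, 5), pool (4, 3, 5) — not enough R1
  blocked: J9 wants (5, 4, 5), pool (4, 3, 5) — not enough R4 and R1
Permanently blocked: J4 and J9.
(3) Precisely 0 of the possible complete orderings are safe sequences.


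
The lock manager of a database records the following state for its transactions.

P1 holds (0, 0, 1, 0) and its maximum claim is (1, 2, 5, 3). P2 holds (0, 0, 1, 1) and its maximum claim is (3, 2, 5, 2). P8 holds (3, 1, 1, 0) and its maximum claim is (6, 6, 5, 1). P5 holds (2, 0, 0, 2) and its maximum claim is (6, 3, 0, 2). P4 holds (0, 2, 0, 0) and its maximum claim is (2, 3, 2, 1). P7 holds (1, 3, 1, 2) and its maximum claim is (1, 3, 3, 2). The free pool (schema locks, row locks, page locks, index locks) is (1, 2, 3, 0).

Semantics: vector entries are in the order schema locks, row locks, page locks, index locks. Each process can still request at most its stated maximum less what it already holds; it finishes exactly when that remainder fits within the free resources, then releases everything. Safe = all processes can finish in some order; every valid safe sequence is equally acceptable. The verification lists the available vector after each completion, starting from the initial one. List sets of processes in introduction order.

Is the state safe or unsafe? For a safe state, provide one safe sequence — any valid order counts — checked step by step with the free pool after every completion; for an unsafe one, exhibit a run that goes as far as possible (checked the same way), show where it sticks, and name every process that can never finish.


The state is UNSAFE.
Key observation: after P7, P4 the pool peaks at (2, 7, 4, 2), and each blocked process is short somewhere: P1 on index locks; P2 on schema locks; P8 on schema locks; P5 on schema locks.
A maximal execution: P7, P4 — then nothing else fits. Walking it through:
  pool = (1, 2, 3, 0)
  run P7 (needs (0, 0, 2, 0), free (1, 2, 3, 0)); after release of (1, 3, 1, 2) the pool is (2, 5, 4, 2)
  run P4 (needs (2, 1, 2, 1), free (2, 5, 4, 2)); after release of (0, 2, 0, 0) the pool is (2, 7, 4, 2)
  P1 cannot run: need (1, 2, 4, 3) vs free (2, 7, 4, 2) (insufficient index locks)
  P2 cannot run: need (3, 2, 4, 1) vs free (2, 7, 4, 2) (insufficient schema locks)
  P8 cannot run: need (3, 5, 4, 1) vs free (2, 7, 4, 2) (insufficient schema locks)
  P5 cannot run: need (4, 3, 0, 0) vs free (2, 7, 4, 2) (insufficient schema locks)
Permanently blocked: P1, P2, P8 and P5.


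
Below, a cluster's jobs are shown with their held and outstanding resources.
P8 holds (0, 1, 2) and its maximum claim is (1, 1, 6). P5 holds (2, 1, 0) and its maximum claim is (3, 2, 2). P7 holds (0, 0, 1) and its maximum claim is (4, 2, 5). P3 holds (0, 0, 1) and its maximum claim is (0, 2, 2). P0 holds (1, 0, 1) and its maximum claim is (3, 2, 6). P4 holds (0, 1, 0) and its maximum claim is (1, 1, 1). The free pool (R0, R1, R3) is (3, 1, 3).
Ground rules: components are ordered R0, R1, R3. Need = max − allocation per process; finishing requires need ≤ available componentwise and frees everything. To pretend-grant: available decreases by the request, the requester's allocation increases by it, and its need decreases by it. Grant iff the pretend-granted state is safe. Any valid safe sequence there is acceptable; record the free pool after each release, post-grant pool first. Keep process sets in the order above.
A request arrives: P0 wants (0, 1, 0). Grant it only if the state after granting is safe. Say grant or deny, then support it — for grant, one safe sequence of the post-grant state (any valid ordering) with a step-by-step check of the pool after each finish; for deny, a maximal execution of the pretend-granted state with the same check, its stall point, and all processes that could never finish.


GRANT. The post-grant state is safe; one safe sequence: P4, P5, P3, P8, P0, P7.
Key observation: the transfer keeps a workable pool ((3, 0, 3)); P4 starts the safe sequence.
Check on the post-grant state, step by step:
  pool = (3, 0, 3)
  P4 needs (1, 0, 1) <= (3, 0, 3) -> finishes; pool += (0, 1, 0) = (3, 1, 3)
  P5 needs (1, 1, 2) <= (3, 1, 3) -> finishes; pool += (2, 1, 0) = (5, 2, 3)
  P3 needs (0, 2, 1) <= (5, 2, 3) -> finishes; pool += (0, 0, 1) = (5, 2, 4)
  P8 needs (1, 0, 4) <= (5, 2, 4) -> finishes; pool += (0, 1, 2) = (5, 3, 6)
  P0 needs (2, 1, 5) <= (5, 3, 6) -> finishes; pool += (1, 1, 1) = (6, 4, 7)
  P7 needs (4, 2, 4) <= (6, 4, 7) -> finishes; pool += (0, 0, 1) = (6, 4, 8)


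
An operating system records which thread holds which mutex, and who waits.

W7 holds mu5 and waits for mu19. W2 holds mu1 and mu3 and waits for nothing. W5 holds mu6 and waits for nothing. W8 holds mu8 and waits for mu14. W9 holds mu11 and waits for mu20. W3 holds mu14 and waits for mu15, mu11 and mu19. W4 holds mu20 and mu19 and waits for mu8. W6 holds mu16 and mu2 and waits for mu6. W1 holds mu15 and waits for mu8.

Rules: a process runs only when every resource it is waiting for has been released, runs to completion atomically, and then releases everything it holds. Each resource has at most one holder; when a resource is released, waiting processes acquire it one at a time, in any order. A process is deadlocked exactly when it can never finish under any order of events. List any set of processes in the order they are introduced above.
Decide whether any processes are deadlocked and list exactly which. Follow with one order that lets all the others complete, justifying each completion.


The deadlocked set is W7, W8, W9, W3, W4 and W1.
Key observation: W4 -> W8 -> W3 -> W9 -> W4 is a circular wait — nothing in it can go first; W1 is caught in further circular waits and W7 waits into the deadlock from upstream.
One completion order for the rest: W5, W2, W6.
Walking it through:
  run W5 (it waits on nothing); releases mu6
  run W2 (it waits on nothing); releases mu1 and mu3
  run W6 (all its waits — mu6 — are resolved); releases mu16 and mu2


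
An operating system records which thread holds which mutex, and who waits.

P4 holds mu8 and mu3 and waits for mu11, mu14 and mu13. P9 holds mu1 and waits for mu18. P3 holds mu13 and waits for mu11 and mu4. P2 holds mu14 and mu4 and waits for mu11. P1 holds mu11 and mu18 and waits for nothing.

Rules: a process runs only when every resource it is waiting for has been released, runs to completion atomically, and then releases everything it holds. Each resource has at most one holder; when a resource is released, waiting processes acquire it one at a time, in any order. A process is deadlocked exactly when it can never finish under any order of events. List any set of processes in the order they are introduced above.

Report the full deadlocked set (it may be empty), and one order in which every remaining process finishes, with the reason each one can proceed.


The deadlocked set is empty.
Key observation: there is no circular wait here — follow any chain and it reaches a process that is free to run now.
A valid finishing order for the others: P1, P2, P3, P4, P9.
Verifying each step:
  P1: no waits; runs immediately, freeing mu11 and mu18
  P2 waits on mu11 — all released -> runs and releases mu14 and mu4
  P3 waits on mu11 and mu4 — all released -> runs and releases mu13
  P4 waits on mu11, mu14 and mu13 — all released -> runs and releases mu8 and mu3
  P9 waits on mu18 — all released -> runs and releases mu1


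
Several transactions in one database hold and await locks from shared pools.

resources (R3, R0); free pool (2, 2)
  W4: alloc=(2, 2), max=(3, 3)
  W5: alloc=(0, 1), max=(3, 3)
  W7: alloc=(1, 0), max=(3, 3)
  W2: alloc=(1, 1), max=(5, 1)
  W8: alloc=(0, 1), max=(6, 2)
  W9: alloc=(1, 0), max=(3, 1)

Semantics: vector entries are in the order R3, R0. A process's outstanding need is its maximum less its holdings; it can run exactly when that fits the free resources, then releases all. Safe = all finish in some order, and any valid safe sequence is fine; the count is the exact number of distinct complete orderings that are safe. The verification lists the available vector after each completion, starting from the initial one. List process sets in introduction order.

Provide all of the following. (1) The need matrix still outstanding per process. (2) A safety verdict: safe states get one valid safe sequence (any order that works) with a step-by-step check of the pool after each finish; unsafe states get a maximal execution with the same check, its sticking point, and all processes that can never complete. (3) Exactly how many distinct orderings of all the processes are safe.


(1) Remaining need (order R3, R0):
  W4: (1, 1)
  W5: (3, 2)
  W7: (2, 3)
  W2: (4, 0)
  W8: (6, 1)
  W9: (2, 1)
(2) The state is SAFE; one workable sequence: W4, W7, W2, W5, W8, W9.
Key observation: reading the order forward, W8 is the first process whose need (6, 1) meets the free pool (6, 6) exactly on a resource it requests.
Verifying each step:
  pool = (2, 2)
  W4: need (1, 1) fits (2, 2); releases (2, 2), pool now (4, 4)
  W7: need (2, 3) fits (4, 4); releases (1, 0), pool now (5, 4)
  W2: need (4, 0) fits (5, 4); releases (1, 1), pool now (6, 5)
  W5: need (3, 2) fits (6, 5); releases (0, 1), pool now (6, 6)
  W8: need (6, 1) fits (6, 6); releases (0, 1), pool now (6, 7)
  W9: need (2, 1) fits (6, 7); releases (1, 0), pool now (7, 7)
(3) Precisely 83 of the possible complete orderings are safe sequences.


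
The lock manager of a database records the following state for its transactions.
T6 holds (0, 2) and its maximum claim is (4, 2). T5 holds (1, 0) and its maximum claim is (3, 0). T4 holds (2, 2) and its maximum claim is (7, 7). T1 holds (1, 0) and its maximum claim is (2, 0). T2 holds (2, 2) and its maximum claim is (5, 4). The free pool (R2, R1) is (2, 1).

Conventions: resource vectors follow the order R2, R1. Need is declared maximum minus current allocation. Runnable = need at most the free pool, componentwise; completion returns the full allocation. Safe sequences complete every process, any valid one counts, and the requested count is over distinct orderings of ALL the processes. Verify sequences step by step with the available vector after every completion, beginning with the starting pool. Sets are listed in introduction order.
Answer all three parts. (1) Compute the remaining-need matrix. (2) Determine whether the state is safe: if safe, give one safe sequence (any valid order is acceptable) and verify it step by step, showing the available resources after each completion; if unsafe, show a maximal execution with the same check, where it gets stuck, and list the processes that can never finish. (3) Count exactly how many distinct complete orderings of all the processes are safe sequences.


(1) Need matrix, components ordered R2, R1:
  T6: (4, 0)
  T5: (2, 0)
  T4: (5, 5)
  T1: (1, 0)
  T2: (3, 2)
(2) SAFE, for example via the order T1, T5, T6, T2, T4.
Key observation: T6 marks the first exact bind of the order: its need (4, 0) fits the free (4, 1) with zero slack on a requested resource.
Check, step by step:
  pool = (2, 1)
  T1: need (1, 0) fits (2, 1); releases (1, 0), pool now (3, 1)
  T5: need (2, 0) fits (3, 1); releases (1, 0), pool now (4, 1)
  T6: need (4, 0) fits (4, 1); releases (0, 2), pool now (4, 3)
  T2: need (3, 2) fits (4, 3); releases (2, 2), pool now (6, 5)
  T4: need (5, 5) fits (6, 5); releases (2, 2), pool now (8, 7)
(3) Exactly 2 of the possible complete orderings are safe sequences.


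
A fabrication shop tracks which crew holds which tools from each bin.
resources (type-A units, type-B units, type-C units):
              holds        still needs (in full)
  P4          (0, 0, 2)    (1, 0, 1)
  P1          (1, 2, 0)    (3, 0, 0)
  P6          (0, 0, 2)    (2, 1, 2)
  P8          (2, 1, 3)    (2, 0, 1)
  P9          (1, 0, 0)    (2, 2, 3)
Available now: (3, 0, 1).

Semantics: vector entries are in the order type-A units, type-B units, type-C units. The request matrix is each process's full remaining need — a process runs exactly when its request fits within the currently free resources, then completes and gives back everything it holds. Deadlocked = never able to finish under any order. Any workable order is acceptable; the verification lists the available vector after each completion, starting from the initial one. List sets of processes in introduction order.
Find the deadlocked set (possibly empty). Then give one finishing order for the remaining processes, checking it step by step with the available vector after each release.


The deadlocked set is empty.
Key observation: no deadlock: P8 fits now, and the freed resources carry the rest through.
A valid finishing order for the others: P8, P1, P9, P6, P4. Walking it through:
  pool = (3, 0, 1)
  P8: need (2, 0, 1) fits (3, 0, 1); releases (2, 1, 3), pool now (5, 1, 4)
  P1: need (3, 0, 0) fits (5, 1, 4); releases (1, 2, 0), pool now (6, 3, 4)
  P9: need (2, 2, 3) fits (6, 3, 4); releases (1, 0, 0), pool now (7, 3, 4)
  P6: need (2, 1, 2) fits (7, 3, 4); releases (0, 0, 2), pool now (7, 3, 6)
  P4: need (1, 0, 1) fits (7, 3, 6); releases (0, 0, 2), pool now (7, 3, 8)


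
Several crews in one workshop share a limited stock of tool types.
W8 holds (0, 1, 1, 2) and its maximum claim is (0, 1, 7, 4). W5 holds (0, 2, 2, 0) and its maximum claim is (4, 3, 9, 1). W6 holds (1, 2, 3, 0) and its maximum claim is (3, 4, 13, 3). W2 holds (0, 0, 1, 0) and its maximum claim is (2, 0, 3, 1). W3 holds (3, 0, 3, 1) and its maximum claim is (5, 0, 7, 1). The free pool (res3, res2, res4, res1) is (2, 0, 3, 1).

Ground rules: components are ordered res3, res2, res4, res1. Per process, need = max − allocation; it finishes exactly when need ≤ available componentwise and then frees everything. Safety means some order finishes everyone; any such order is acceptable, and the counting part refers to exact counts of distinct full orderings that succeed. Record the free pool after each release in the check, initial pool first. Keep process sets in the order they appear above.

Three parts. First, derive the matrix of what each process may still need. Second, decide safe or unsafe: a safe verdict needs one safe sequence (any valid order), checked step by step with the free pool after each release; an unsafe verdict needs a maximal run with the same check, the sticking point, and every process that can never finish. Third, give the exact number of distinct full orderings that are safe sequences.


(1) Need matrix, components ordered res3, res2, res4, res1:
  W8: (0, 0, 6, 2)
  W5: (4, 1, 7, 1)
  W6: (2, 2, 10, 3)
  W2: (2, 0, 2, 1)
  W3: (2, 0, 4, 0)
(2) SAFE, for example via the order W2, W3, W8, W5, W6.
Key observation: the order's first zero-slack moment is W2 ((2, 0, 2, 1) needed, (2, 0, 3, 1) free — a requested resource with nothing to spare).
Verifying each step:
  pool = (2, 0, 3, 1)
  W2: need (2, 0, 2, 1) fits (2, 0, 3, 1); releases (0, 0, 1, 0), pool now (2, 0, 4, 1)
  W3: need (2, 0, 4, 0) fits (2, 0, 4, 1); releases (3, 0, 3, 1), pool now (5, 0, 7, 2)
  W8: need (0, 0, 6, 2) fits (5, 0, 7, 2); releases (0, 1, 1, 2), pool now (5, 1, 8, 4)
  W5: need (4, 1, 7, 1) fits (5, 1, 8, 4); releases (0, 2, 2, 0), pool now (5, 3, 10, 4)
  W6: need (2, 2, 10, 3) fits (5, 3, 10, 4); releases (1, 2, 3, 0), pool now (6, 5, 13, 4)
(3) The exact count: 1 of the possible complete orderings is a safe sequence.


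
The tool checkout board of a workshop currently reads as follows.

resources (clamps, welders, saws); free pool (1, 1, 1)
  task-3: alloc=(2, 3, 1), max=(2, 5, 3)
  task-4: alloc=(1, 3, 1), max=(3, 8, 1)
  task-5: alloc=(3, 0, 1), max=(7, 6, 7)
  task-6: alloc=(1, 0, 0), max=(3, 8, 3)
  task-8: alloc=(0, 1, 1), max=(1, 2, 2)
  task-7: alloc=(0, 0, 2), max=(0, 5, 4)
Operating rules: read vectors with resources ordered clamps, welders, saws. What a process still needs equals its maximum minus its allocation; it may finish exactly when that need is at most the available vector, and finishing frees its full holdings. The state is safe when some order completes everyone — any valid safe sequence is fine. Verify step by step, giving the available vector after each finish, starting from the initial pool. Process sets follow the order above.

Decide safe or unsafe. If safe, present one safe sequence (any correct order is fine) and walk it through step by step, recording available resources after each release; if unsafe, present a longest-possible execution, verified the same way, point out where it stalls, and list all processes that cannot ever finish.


SAFE — a valid safe sequence is task-8, task-3, task-4, task-6, task-7, task-5.
Key observation: reading the order forward, task-8 is the first process whose need (1, 1, 1) meets the free pool (1, 1, 1) exactly on a resource it requests.
Verifying each step:
  pool = (1, 1, 1)
  run task-8 (needs (1, 1, 1), free (1, 1, 1)); after release of (0, 1, 1) the pool is (1, 2, 2)
  run task-3 (needs (0, 2, 2), free (1, 2, 2)); after release of (2, 3, 1) the pool is (3, 5, 3)
  run task-4 (needs (2, 5, 0), free (3, 5, 3)); after release of (1, 3, 1) the pool is (4, 8, 4)
  run task-6 (needs (2, 8, 3), free (4, 8, 4)); after release of (1, 0, 0) the pool is (5, 8, 4)
  run task-7 (needs (0, 5, 2), free (5, 8, 4)); after release of (0, 0, 2) the pool is (5, 8, 6)
  run task-5 (needs (4, 6, 6), free (5, 8, 6)); after release of (3, 0, 1) the pool is (8, 8, 7)


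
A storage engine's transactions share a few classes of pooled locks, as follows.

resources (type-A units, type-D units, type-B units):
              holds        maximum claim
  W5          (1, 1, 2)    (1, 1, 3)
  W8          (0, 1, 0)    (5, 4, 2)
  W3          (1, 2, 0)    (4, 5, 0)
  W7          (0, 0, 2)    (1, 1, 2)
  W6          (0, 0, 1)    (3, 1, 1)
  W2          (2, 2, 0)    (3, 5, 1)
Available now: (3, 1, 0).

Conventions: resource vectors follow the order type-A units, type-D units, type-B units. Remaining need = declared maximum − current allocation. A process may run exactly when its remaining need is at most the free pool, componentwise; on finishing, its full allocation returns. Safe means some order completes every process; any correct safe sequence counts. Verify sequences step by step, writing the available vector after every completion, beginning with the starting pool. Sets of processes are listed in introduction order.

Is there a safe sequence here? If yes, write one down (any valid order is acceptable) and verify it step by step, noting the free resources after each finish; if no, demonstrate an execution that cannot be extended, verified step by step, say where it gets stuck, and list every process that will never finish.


UNSAFE — no complete ordering exists.
Key observation: no order helps: past W7, W5, W6, the free pool tops out at (4, 2, 5), below what each blocked process needs in type-D units.
The run W7, W5, W6 cannot be extended any further. Walking it through:
  pool = (3, 1, 0)
  run W7 (needs (1, 1, 0), free (3, 1, 0)); after release of (0, 0, 2) the pool is (3, 1, 2)
  run W5 (needs (0, 0, 1), free (3, 1, 2)); after release of (1, 1, 2) the pool is (4, 2, 4)
  run W6 (needs (3, 1, 0), free (4, 2, 4)); after release of (0, 0, 1) the pool is (4, 2, 5)
  W8 cannot run: need (5, 3, 2) vs free (4, 2, 5) (insufficient type-A units and type-D units)
  W3 cannot run: need (3, 3, 0) vs free (4, 2, 5) (insufficient type-D units)
  W2 cannot run: need (1, 3, 1) vs free (4, 2, 5) (insufficient type-D units)
Never able to finish: W8, W3 and W2.


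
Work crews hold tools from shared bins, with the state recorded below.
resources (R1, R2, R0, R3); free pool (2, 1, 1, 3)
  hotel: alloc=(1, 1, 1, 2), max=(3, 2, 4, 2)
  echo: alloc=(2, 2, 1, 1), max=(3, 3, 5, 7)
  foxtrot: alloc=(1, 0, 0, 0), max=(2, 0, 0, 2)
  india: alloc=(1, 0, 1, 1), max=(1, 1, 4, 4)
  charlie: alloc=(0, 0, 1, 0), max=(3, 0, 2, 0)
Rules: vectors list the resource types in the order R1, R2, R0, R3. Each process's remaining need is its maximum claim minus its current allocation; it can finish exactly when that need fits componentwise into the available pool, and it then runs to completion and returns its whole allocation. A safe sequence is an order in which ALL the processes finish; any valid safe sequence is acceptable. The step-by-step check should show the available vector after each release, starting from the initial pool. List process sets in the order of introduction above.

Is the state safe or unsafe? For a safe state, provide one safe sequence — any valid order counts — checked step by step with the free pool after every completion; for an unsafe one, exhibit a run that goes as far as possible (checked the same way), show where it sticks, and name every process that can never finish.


UNSAFE — no complete ordering exists.
Key observation: the pool after foxtrot, charlie is (3, 1, 2, 3); every surviving request exceeds it in R0, so progress ends there.
A maximal execution: foxtrot, charlie — then nothing else fits. Check, step by step:
  pool = (2, 1, 1, 3)
  run foxtrot (needs (1, 0, 0, 2), free (2, 1, 1, 3)); after release of (1, 0, 0, 0) the pool is (3, 1, 1, 3)
  run charlie (needs (3, 0, 1, 0), free (3, 1, 1, 3)); after release of (0, 0, 1, 0) the pool is (3, 1, 2, 3)
  blocked: hotel wants (2, 1, 3, 0), pool (3, 1, 2, 3) — not enough R0
  blocked: echo wants (1, 1, 4, 6), pool (3, 1, 2, 3) — not enough R0 and R3
  blocked: india wants (0, 1, 3, 3), pool (3, 1, 2, 3) — not enough R0
Permanently blocked: hotel, echo and india.


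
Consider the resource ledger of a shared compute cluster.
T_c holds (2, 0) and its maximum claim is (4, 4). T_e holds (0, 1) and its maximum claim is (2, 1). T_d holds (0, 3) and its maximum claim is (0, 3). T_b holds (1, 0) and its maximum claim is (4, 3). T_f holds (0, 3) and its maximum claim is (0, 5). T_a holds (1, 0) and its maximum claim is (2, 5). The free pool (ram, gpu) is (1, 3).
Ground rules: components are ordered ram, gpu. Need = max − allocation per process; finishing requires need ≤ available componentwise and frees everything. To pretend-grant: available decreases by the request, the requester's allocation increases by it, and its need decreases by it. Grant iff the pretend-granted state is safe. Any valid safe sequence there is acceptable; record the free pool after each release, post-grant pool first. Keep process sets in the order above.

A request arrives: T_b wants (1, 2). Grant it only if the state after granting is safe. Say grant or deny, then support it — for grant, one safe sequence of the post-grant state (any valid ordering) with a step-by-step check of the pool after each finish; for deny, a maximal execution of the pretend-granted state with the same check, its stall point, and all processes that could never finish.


DENY — the pretend-granted state is unsafe.
Key observation: ram is the bottleneck — with T_d, T_f done the pool holds (0, 7), short of every remaining need.
After a pretend grant, a maximal execution: T_d, T_f — then nothing else fits. Step-by-step check:
  pool = (0, 1)
  T_d needs (0, 0) <= (0, 1) -> finishes; pool += (0, 3) = (0, 4)
  T_f needs (0, 2) <= (0, 4) -> finishes; pool += (0, 3) = (0, 7)
  T_c cannot run: need (2, 4) vs free (0, 7) (insufficient ram)
  T_e cannot run: need (2, 0) vs free (0, 7) (insufficient ram)
  T_b cannot run: need (2, 1) vs free (0, 7) (insufficient ram)
  T_a cannot run: need (1, 5) vs free (0, 7) (insufficient ram)
Processes that could never finish after the grant: T_c, T_e, T_b and T_a.


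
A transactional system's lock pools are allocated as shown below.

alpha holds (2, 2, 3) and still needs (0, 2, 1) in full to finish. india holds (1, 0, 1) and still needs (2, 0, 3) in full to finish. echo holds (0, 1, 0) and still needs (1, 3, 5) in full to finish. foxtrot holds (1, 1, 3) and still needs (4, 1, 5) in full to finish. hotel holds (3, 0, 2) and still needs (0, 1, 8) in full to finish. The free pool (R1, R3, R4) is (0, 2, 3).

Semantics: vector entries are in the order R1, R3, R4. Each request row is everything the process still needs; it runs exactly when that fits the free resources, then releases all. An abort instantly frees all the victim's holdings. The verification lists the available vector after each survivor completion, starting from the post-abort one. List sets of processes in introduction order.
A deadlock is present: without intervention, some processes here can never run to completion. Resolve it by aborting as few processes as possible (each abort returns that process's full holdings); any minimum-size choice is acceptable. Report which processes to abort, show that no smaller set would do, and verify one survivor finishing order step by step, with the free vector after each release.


Minimum abort set: foxtrot.
Key observation: the deadlocked hotel becomes finishable only because foxtrot released (1, 1, 3); it completes at step 2 below.
No smaller set exists: with zero aborts the deadlock remains.
Survivors finish in the order: alpha, hotel, india, echo. Verifying each step (pool after the aborts first):
  pool = (1, 3, 6)
  run alpha (needs (0, 2, 1), free (1, 3, 6)); after release of (2, 2, 3) the pool is (3, 5, 9)
  run hotel (needs (0, 1, 8), free (3, 5, 9)); after release of (3, 0, 2) the pool is (6, 5, 11)
  run india (needs (2, 0, 3), free (6, 5, 11)); after release of (1, 0, 1) the pool is (7, 5, 12)
  run echo (needs (1, 3, 5), free (7, 5, 12)); after release of (0, 1, 0) the pool is (7, 6, 12)


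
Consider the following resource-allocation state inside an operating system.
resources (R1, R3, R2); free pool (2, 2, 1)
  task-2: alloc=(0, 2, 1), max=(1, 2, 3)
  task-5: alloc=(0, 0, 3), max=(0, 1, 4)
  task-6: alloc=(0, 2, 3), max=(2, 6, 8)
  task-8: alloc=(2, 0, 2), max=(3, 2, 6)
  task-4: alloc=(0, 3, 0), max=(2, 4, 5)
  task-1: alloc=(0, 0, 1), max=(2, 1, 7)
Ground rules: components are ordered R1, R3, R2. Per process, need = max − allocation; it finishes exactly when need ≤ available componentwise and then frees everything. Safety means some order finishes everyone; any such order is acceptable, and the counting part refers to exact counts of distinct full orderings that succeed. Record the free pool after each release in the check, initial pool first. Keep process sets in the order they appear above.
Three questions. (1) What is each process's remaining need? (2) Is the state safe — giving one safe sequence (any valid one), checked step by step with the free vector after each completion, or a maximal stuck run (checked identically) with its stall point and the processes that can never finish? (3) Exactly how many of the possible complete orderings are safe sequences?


(1) Remaining need (order R1, R3, R2):
  task-2: (1, 0, 2)
  task-5: (0, 1, 1)
  task-6: (2, 4, 5)
  task-8: (1, 2, 4)
  task-4: (2, 1, 5)
  task-1: (2, 1, 6)
(2) The state is SAFE; one workable sequence: task-5, task-2, task-4, task-6, task-1, task-8.
Key observation: the order's first zero-slack moment is task-5 ((0, 1, 1) needed, (2, 2, 1) free — a requested resource with nothing to spare).
Verifying each step:
  pool = (2, 2, 1)
  task-5: need (0, 1, 1) fits (2, 2, 1); releases (0, 0, 3), pool now (2, 2, 4)
  task-2: need (1, 0, 2) fits (2, 2, 4); releases (0, 2, 1), pool now (2, 4, 5)
  task-4: need (2, 1, 5) fits (2, 4, 5); releases (0, 3, 0), pool now (2, 7, 5)
  task-6: need (2, 4, 5) fits (2, 7, 5); releases (0, 2, 3), pool now (2, 9, 8)
  task-1: need (2, 1, 6) fits (2, 9, 8); releases (0, 0, 1), pool now (2, 9, 9)
  task-8: need (1, 2, 4) fits (2, 9, 9); releases (2, 0, 2), pool now (4, 9, 11)
(3) Precisely 32 of the possible complete orderings are safe sequences.


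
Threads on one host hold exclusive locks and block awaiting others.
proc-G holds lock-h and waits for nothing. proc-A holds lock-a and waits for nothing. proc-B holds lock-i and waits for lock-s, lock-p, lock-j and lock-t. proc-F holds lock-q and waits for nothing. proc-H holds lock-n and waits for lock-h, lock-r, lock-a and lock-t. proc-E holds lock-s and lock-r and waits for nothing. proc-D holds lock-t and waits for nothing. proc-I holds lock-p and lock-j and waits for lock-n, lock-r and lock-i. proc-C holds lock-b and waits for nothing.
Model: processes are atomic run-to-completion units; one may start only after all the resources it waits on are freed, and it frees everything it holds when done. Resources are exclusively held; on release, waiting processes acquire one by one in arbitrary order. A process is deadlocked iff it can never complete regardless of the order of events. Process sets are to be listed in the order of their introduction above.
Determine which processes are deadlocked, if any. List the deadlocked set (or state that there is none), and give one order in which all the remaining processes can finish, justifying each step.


The deadlocked set is proc-B and proc-I.
Key observation: the waits loop around proc-B -> proc-I -> proc-B with no way out; no other process is dragged down with it.
A valid finishing order for the others: proc-C, proc-A, proc-G, proc-E, proc-D, proc-F, proc-H.
Check, step by step:
  proc-C waits on nothing -> runs at once and releases lock-b
  proc-A waits on nothing -> runs at once and releases lock-a
  proc-G waits on nothing -> runs at once and releases lock-h
  proc-E waits on nothing -> runs at once and releases lock-s and lock-r
  proc-D waits on nothing -> runs at once and releases lock-t
  proc-F waits on nothing -> runs at once and releases lock-q
  run proc-H (all its waits — lock-h, lock-r, lock-a and lock-t — are resolved); releases lock-n


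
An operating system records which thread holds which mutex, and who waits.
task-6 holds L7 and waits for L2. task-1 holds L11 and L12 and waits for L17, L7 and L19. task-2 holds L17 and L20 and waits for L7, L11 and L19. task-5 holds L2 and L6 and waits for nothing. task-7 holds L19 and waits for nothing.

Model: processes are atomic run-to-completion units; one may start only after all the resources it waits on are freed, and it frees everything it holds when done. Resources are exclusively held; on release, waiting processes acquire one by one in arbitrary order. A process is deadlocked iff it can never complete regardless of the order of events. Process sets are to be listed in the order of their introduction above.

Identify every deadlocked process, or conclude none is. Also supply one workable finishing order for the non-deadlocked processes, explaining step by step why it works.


Deadlocked set: task-1 and task-2.
Key observation: the knot is the closed ring of waits task-1 -> task-2 -> task-1; no other process is dragged down with it.
The rest can finish in the order task-5, task-7, task-6.
Verifying each step:
  run task-5 (it waits on nothing); releases L2 and L6
  run task-7 (it waits on nothing); releases L19
  task-6: everything it awaited (L2) is free; runs, freeing L7


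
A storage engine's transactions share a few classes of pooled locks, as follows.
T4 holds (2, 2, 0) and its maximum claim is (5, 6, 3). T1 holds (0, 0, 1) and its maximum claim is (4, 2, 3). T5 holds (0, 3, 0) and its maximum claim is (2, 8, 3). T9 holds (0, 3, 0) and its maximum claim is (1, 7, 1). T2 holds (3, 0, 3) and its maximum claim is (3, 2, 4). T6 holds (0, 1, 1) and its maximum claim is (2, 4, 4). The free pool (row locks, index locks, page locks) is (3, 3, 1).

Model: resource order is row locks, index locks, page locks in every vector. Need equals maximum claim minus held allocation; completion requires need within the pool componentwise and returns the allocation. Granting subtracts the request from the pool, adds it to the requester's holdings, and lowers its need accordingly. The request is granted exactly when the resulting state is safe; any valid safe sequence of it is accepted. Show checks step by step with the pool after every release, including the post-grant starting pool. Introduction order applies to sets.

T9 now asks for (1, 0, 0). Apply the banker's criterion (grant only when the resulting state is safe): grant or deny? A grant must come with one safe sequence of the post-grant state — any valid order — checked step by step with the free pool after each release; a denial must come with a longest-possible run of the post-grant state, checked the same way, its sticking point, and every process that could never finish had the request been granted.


GRANT. The post-grant state is safe; one safe sequence: T2, T1, T6, T4, T5, T9.
Key observation: the transfer keeps a workable pool ((2, 3, 1)); T2 starts the safe sequence.
Verifying the post-grant state step by step:
  pool = (2, 3, 1)
  run T2 (needs (0, 2, 1), free (2, 3, 1)); after release of (3, 0, 3) the pool is (5, 3, 4)
  run T1 (needs (4, 2, 2), free (5, 3, 4)); after release of (0, 0, 1) the pool is (5, 3, 5)
  run T6 (needs (2, 3, 3), free (5, 3, 5)); after release of (0, 1, 1) the pool is (5, 4, 6)
  run T4 (needs (3, 4, 3), free (5, 4, 6)); after release of (2, 2, 0) the pool is (7, 6, 6)
  run T5 (needs (2, 5, 3), free (7, 6, 6)); after release of (0, 3, 0) the pool is (7, 9, 6)
  run T9 (needs (0, 4, 1), free (7, 9, 6)); after release of (1, 3, 0) the pool is (8, 12, 6)


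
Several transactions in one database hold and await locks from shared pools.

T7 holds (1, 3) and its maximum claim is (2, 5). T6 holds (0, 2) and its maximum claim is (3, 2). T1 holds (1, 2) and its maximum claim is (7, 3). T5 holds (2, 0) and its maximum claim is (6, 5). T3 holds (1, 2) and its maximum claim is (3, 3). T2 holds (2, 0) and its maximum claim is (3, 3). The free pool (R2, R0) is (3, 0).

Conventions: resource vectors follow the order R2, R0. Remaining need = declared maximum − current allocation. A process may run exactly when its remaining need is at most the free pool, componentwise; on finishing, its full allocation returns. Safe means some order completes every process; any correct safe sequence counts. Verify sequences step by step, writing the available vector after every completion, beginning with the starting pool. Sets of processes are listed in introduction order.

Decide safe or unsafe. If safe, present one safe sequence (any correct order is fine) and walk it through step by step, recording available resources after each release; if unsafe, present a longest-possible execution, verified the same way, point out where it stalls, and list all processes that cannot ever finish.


The state is SAFE; one workable sequence: T6, T7, T5, T3, T2, T1.
Key observation: reading the order forward, T6 is the first process whose need (3, 0) meets the free pool (3, 0) exactly on a resource it requests.
Check, step by step:
  pool = (3, 0)
  run T6 (needs (3, 0), free (3, 0)); after release of (0, 2) the pool is (3, 2)
  run T7 (needs (1, 2), free (3, 2)); after release of (1, 3) the pool is (4, 5)
  run T5 (needs (4, 5), free (4, 5)); after release of (2, 0) the pool is (6, 5)
  run T3 (needs (2, 1), free (6, 5)); after release of (1, 2) the pool is (7, 7)
  run T2 (needs (1, 3), free (7, 7)); after release of (2, 0) the pool is (9, 7)
  run T1 (needs (6, 1), free (9, 7)); after release of (1, 2) the pool is (10, 9)


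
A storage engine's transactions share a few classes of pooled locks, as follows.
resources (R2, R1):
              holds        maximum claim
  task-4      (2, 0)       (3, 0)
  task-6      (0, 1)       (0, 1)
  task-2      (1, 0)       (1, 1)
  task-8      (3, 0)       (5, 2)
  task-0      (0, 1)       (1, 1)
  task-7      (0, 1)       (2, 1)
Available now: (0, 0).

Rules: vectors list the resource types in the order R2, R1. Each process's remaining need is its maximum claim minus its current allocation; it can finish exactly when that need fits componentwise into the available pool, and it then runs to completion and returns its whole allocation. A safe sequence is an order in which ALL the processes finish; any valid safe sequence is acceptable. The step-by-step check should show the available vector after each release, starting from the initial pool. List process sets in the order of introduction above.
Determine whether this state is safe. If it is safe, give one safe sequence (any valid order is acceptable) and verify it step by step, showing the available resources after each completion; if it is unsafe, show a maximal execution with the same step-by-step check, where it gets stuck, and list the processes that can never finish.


The state is SAFE; one workable sequence: task-6, task-2, task-4, task-0, task-8, task-7.
Key observation: the first exact fit in this order is task-2 — it needs (0, 1) with (0, 1) free, meeting a requested resource to the last unit.
Walking it through:
  pool = (0, 0)
  run task-6 (needs (0, 0), free (0, 0)); after release of (0, 1) the pool is (0, 1)
  run task-2 (needs (0, 1), free (0, 1)); after release of (1, 0) the pool is (1, 1)
  run task-4 (needs (1, 0), free (1, 1)); after release of (2, 0) the pool is (3, 1)
  run task-0 (needs (1, 0), free (3, 1)); after release of (0, 1) the pool is (3, 2)
  run task-8 (needs (2, 2), free (3, 2)); after release of (3, 0) the pool is (6, 2)
  run task-7 (needs (2, 0), free (6, 2)); after release of (0, 1) the pool is (6, 3)
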